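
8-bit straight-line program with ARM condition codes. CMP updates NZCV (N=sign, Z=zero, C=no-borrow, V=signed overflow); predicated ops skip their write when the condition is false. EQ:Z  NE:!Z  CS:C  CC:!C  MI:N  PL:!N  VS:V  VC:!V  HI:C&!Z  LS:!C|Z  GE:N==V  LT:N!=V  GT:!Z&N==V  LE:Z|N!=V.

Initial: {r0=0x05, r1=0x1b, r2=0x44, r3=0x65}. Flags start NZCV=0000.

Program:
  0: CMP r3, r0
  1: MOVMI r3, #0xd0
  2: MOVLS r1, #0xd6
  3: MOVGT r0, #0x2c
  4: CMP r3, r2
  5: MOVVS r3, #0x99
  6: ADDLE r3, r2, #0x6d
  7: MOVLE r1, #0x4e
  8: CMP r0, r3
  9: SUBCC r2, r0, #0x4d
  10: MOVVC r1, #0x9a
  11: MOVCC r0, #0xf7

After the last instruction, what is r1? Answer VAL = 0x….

[0] flags=0010 → (cmp)
[1] flags=0010 MI?F → skip
[2] flags=0010 LS?F → skip
[3] flags=0010 GT?T → r0=0x2c
[4] flags=0010 → (cmp)
[5] flags=0010 VS?F → skip
[6] flags=0010 LE?F → skip
[7] flags=0010 LE?F → skip
[8] flags=1000 → (cmp)
[9] flags=1000 CC?T → r2=0xdf
[10] flags=1000 VC?T → r1=0x9a
[11] flags=1000 CC?T → r0=0xf7

VAL = 0x9a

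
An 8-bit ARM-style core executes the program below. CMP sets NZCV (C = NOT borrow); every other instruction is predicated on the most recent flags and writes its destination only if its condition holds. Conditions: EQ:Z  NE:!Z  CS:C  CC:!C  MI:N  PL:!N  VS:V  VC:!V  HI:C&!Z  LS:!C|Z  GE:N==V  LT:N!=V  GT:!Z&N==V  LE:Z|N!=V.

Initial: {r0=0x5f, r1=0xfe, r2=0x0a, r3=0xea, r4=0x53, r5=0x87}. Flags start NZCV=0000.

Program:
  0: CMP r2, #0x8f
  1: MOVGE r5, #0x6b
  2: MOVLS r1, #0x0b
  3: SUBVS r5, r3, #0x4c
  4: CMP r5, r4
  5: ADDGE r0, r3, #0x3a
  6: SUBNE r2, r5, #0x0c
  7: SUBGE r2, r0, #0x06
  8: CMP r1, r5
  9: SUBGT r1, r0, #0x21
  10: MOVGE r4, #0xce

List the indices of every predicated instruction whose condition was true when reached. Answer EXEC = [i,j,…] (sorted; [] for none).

0: ✓ CMP  NZCV=0000
1: ✓ MOVGE  r5←0x6b
2: ✓ MOVLS  r1←0x0b
3: · SUBVS
4: ✓ CMP  NZCV=0010
5: ✓ ADDGE  r0←0x24
6: ✓ SUBNE  r2←0x5f
7: ✓ SUBGE  r2←0x1e
8: ✓ CMP  NZCV=1000
9: · SUBGT
10: · MOVGE

EXEC = [1,2,5,6,7]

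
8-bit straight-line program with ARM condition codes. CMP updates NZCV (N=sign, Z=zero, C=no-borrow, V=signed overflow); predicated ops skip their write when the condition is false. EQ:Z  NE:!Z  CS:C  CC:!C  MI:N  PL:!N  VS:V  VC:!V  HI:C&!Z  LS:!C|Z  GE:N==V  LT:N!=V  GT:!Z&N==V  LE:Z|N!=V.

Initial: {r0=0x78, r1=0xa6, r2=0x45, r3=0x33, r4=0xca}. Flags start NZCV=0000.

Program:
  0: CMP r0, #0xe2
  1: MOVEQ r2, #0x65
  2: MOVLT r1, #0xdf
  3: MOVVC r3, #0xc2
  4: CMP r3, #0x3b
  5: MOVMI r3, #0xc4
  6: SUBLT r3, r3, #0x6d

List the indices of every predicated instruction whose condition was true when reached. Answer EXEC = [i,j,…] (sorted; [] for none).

EXEC = [5,6]

[0] flags=1001 → (cmp)
[1] flags=1001 EQ?F → skip
[2] flags=1001 LT?F → skip
[3] flags=1001 VC?F → skip
[4] flags=1000 → (cmp)
[5] flags=1000 MI?T → r3=0xc4
[6] flags=1000 LT?T → r3=0x57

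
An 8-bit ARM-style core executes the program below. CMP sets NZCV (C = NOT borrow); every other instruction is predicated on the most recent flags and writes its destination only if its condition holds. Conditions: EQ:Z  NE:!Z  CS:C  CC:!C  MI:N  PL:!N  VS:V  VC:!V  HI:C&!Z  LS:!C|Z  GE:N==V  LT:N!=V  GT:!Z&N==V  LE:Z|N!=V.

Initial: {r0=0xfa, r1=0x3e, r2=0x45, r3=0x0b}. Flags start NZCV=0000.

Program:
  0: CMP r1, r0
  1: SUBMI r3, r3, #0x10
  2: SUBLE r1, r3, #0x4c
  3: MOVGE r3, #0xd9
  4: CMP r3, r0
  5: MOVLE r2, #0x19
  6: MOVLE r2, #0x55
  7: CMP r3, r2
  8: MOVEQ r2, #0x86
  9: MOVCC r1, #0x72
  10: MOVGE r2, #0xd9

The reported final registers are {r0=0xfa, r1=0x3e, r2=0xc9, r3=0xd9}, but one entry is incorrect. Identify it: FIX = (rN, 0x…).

0: ✓ CMP  NZCV=0000
1: · SUBMI
2: · SUBLE
3: ✓ MOVGE  r3←0xd9
4: ✓ CMP  NZCV=1000
5: ✓ MOVLE  r2←0x19
6: ✓ MOVLE  r2←0x55
7: ✓ CMP  NZCV=1010
8: · MOVEQ
9: · MOVCC
10: · MOVGE

FIX = (r2, 0x55)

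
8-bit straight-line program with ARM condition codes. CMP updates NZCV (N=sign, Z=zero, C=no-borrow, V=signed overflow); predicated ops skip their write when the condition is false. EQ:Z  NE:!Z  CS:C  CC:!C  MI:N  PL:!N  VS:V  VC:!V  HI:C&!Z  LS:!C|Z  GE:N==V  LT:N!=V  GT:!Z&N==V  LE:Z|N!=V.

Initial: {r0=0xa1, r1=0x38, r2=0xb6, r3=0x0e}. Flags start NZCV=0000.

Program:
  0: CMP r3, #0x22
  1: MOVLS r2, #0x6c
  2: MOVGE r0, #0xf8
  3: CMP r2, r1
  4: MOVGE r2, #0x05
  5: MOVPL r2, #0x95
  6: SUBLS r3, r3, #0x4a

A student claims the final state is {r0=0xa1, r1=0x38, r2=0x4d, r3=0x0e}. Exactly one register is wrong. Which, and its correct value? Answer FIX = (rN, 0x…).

[0] flags=1000 → (cmp)
[1] flags=1000 LS?T → r2=0x6c
[2] flags=1000 GE?F → skip
[3] flags=0010 → (cmp)
[4] flags=0010 GE?T → r2=0x05
[5] flags=0010 PL?T → r2=0x95
[6] flags=0010 LS?F → skip

FIX = (r2, 0x95)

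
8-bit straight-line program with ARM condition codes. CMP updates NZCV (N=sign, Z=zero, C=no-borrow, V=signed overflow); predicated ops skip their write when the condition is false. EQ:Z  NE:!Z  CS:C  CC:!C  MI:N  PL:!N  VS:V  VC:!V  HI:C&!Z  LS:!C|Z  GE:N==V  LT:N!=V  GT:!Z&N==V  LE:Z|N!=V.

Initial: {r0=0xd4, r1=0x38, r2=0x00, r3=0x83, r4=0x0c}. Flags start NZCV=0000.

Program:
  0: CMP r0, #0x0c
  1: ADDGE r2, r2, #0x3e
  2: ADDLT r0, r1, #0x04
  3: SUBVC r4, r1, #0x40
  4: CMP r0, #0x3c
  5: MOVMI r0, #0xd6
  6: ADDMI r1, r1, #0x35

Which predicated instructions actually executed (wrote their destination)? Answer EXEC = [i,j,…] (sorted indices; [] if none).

[0] flags=1010 → (cmp)
[1] flags=1010 GE?F → skip
[2] flags=1010 LT?T → r0=0x3c
[3] flags=1010 VC?T → r4=0xf8
[4] flags=0110 → (cmp)
[5] flags=0110 MI?F → skip
[6] flags=0110 MI?F → skip

EXEC = [2,3]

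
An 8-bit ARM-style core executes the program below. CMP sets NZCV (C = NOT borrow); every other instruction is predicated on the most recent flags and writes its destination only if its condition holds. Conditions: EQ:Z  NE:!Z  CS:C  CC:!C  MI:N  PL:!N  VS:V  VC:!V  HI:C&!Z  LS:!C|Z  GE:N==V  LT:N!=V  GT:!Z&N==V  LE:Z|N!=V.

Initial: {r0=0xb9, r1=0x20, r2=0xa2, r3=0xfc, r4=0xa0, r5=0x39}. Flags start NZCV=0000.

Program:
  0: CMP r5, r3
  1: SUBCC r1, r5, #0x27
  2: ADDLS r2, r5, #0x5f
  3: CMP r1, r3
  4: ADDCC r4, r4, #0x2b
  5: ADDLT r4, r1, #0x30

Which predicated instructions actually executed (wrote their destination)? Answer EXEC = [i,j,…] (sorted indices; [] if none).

0: ✓ CMP  NZCV=0000
1: ✓ SUBCC  r1←0x12
2: ✓ ADDLS  r2←0x98
3: ✓ CMP  NZCV=0000
4: ✓ ADDCC  r4←0xcb
5: · ADDLT

EXEC = [1,2,4]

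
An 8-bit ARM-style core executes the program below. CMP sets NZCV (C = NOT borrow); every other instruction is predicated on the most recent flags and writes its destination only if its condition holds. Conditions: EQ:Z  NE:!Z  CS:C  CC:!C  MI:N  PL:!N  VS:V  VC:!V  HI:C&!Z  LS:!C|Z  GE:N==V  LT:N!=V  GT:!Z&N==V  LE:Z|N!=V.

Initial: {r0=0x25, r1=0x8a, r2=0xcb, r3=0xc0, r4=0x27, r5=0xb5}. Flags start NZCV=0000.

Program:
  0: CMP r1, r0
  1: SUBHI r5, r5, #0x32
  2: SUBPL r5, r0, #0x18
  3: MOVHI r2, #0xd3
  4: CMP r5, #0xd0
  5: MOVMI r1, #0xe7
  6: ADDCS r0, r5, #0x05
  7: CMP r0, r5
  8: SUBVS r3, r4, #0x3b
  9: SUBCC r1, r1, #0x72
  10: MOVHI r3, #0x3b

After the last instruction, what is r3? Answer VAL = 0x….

0: ✓ CMP  NZCV=0011
1: ✓ SUBHI  r5←0x83
2: ✓ SUBPL  r5←0x0d
3: ✓ MOVHI  r2←0xd3
4: ✓ CMP  NZCV=0000
5: · MOVMI
6: · ADDCS
7: ✓ CMP  NZCV=0010
8: · SUBVS
9: · SUBCC
10: ✓ MOVHI  r3←0x3b

VAL = 0x3b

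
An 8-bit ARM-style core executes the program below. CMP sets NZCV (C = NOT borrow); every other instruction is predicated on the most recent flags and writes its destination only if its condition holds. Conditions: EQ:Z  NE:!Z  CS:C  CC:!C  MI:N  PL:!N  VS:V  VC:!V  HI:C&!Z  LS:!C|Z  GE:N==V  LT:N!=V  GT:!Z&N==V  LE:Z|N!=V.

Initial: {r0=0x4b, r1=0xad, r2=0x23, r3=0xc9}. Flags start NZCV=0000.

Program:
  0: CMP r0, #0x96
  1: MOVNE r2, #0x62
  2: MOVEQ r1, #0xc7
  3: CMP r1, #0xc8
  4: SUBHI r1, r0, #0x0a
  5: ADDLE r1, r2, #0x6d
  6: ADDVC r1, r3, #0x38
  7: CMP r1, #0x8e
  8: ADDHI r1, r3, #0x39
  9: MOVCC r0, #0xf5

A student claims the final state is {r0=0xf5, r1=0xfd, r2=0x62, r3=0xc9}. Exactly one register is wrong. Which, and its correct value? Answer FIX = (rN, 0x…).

0: ✓ CMP  NZCV=1001
1: ✓ MOVNE  r2←0x62
2: · MOVEQ
3: ✓ CMP  NZCV=1000
4: · SUBHI
5: ✓ ADDLE  r1←0xcf
6: ✓ ADDVC  r1←0x01
7: ✓ CMP  NZCV=0000
8: · ADDHI
9: ✓ MOVCC  r0←0xf5

FIX = (r1, 0x01)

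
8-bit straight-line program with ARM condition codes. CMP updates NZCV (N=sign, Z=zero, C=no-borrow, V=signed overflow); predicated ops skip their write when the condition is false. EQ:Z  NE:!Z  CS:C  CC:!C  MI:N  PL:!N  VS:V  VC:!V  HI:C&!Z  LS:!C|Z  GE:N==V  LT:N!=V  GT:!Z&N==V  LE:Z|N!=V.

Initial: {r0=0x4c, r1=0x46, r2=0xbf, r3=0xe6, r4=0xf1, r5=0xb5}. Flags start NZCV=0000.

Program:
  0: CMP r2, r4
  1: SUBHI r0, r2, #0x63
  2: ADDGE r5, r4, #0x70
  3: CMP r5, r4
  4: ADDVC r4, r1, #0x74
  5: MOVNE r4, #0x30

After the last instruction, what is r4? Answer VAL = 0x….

0: ✓ CMP  NZCV=1000
1: · SUBHI
2: · ADDGE
3: ✓ CMP  NZCV=1000
4: ✓ ADDVC  r4←0xba
5: ✓ MOVNE  r4←0x30

VAL = 0x30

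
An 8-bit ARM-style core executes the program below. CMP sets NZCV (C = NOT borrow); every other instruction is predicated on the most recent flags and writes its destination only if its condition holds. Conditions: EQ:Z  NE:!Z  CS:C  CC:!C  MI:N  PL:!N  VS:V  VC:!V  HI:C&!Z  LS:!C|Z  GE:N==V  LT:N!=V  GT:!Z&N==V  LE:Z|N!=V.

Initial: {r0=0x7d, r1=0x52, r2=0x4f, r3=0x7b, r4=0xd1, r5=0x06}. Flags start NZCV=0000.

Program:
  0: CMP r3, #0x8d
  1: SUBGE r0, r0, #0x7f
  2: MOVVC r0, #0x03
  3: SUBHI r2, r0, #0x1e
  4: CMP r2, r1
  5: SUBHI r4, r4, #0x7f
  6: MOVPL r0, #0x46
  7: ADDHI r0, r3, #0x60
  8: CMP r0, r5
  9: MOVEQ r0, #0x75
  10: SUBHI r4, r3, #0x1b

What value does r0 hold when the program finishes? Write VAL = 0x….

[0] flags=1001 → (cmp)
[1] flags=1001 GE?T → r0=0xfe
[2] flags=1001 VC?F → skip
[3] flags=1001 HI?F → skip
[4] flags=1000 → (cmp)
[5] flags=1000 HI?F → skip
[6] flags=1000 PL?F → skip
[7] flags=1000 HI?F → skip
[8] flags=1010 → (cmp)
[9] flags=1010 EQ?F → skip
[10] flags=1010 HI?T → r4=0x60

VAL = 0xfe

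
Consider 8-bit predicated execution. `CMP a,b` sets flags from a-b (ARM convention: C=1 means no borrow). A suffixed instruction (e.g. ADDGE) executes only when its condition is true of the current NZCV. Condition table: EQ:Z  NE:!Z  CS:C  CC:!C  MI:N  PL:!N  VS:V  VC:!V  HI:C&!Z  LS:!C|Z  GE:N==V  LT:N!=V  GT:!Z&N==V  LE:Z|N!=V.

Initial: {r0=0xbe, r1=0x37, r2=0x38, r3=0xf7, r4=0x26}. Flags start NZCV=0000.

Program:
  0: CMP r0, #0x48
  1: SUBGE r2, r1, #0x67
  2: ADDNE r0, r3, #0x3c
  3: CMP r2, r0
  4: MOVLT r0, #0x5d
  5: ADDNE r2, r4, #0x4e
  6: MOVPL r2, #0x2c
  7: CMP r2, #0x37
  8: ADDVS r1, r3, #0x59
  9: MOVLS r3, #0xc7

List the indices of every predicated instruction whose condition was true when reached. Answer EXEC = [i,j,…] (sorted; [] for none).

EXEC = [2,5,6,9]

0: ✓ CMP  NZCV=0011
1: · SUBGE
2: ✓ ADDNE  r0←0x33
3: ✓ CMP  NZCV=0010
4: · MOVLT
5: ✓ ADDNE  r2←0x74
6: ✓ MOVPL  r2←0x2c
7: ✓ CMP  NZCV=1000
8: · ADDVS
9: ✓ MOVLS  r3←0xc7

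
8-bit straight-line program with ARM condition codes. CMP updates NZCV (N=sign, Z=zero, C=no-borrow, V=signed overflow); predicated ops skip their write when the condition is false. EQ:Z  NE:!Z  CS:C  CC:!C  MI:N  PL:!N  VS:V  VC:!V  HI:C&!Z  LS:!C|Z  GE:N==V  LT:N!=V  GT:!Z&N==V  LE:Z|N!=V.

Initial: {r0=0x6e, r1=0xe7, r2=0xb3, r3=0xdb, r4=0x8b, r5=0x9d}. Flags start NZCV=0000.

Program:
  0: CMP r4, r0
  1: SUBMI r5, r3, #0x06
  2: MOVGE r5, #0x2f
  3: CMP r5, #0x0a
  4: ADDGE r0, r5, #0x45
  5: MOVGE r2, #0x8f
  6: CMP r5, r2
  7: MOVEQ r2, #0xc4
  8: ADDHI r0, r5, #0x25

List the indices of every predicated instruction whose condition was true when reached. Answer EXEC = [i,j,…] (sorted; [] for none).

[0] flags=0011 → (cmp)
[1] flags=0011 MI?F → skip
[2] flags=0011 GE?F → skip
[3] flags=1010 → (cmp)
[4] flags=1010 GE?F → skip
[5] flags=1010 GE?F → skip
[6] flags=1000 → (cmp)
[7] flags=1000 EQ?F → skip
[8] flags=1000 HI?F → skip

EXEC = []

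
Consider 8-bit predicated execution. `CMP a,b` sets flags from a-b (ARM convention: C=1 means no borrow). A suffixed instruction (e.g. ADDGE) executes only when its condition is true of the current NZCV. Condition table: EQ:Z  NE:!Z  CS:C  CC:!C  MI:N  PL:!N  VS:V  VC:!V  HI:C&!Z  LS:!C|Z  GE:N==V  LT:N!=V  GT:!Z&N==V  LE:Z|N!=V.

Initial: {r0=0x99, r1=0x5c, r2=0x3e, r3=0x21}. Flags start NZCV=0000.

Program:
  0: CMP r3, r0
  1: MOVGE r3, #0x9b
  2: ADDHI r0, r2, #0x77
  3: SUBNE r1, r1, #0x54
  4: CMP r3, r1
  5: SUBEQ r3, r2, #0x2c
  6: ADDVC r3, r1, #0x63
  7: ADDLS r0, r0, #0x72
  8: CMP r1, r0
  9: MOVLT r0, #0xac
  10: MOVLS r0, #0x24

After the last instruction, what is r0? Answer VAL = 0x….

VAL = 0x24

[0] flags=1001 → (cmp)
[1] flags=1001 GE?T → r3=0x9b
[2] flags=1001 HI?F → skip
[3] flags=1001 NE?T → r1=0x08
[4] flags=1010 → (cmp)
[5] flags=1010 EQ?F → skip
[6] flags=1010 VC?T → r3=0x6b
[7] flags=1010 LS?F → skip
[8] flags=0000 → (cmp)
[9] flags=0000 LT?F → skip
[10] flags=0000 LS?T → r0=0x24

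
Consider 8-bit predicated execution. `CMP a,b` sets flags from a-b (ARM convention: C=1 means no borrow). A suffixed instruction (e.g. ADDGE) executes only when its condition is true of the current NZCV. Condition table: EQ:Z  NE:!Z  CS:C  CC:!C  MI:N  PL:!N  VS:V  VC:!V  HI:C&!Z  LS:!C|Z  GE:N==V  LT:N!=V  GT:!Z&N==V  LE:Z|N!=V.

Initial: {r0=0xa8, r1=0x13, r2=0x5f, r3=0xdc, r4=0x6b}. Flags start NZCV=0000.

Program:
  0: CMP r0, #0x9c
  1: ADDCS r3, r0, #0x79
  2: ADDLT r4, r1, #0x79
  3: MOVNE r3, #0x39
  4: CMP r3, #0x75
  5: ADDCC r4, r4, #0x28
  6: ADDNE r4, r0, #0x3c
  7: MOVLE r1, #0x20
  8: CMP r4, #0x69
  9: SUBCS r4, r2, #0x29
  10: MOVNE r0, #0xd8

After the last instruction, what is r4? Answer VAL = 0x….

0: ✓ CMP  NZCV=0010
1: ✓ ADDCS  r3←0x21
2: · ADDLT
3: ✓ MOVNE  r3←0x39
4: ✓ CMP  NZCV=1000
5: ✓ ADDCC  r4←0x93
6: ✓ ADDNE  r4←0xe4
7: ✓ MOVLE  r1←0x20
8: ✓ CMP  NZCV=0011
9: ✓ SUBCS  r4←0x36
10: ✓ MOVNE  r0←0xd8

VAL = 0x36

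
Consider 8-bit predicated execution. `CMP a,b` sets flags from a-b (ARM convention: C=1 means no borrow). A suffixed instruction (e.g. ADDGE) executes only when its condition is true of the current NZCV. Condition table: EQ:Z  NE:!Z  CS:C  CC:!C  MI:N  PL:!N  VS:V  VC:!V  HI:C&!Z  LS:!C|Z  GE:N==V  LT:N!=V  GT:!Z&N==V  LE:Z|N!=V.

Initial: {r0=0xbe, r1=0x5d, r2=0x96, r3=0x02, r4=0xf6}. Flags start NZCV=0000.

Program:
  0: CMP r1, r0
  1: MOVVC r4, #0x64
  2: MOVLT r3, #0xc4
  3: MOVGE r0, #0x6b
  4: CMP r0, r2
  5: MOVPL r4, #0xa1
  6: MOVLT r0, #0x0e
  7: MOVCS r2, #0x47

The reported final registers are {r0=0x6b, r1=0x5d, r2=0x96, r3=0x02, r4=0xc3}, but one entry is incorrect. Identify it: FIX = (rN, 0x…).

0: ✓ CMP  NZCV=1001
1: · MOVVC
2: · MOVLT
3: ✓ MOVGE  r0←0x6b
4: ✓ CMP  NZCV=1001
5: · MOVPL
6: · MOVLT
7: · MOVCS

FIX = (r4, 0xf6)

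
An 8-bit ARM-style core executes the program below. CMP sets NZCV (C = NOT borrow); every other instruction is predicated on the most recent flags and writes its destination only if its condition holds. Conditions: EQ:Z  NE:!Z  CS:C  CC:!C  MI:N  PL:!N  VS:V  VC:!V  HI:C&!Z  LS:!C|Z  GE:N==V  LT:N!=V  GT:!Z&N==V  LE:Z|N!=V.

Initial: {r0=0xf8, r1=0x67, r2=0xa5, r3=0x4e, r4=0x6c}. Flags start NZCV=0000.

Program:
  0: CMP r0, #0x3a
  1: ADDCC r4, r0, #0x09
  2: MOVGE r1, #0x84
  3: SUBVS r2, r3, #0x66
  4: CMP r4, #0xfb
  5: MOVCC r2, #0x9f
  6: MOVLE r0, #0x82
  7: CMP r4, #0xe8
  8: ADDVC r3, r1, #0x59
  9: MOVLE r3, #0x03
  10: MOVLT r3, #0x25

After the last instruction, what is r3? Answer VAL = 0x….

0: ✓ CMP  NZCV=1010
1: · ADDCC
2: · MOVGE
3: · SUBVS
4: ✓ CMP  NZCV=0000
5: ✓ MOVCC  r2←0x9f
6: · MOVLE
7: ✓ CMP  NZCV=1001
8: · ADDVC
9: · MOVLE
10: · MOVLT

VAL = 0x4e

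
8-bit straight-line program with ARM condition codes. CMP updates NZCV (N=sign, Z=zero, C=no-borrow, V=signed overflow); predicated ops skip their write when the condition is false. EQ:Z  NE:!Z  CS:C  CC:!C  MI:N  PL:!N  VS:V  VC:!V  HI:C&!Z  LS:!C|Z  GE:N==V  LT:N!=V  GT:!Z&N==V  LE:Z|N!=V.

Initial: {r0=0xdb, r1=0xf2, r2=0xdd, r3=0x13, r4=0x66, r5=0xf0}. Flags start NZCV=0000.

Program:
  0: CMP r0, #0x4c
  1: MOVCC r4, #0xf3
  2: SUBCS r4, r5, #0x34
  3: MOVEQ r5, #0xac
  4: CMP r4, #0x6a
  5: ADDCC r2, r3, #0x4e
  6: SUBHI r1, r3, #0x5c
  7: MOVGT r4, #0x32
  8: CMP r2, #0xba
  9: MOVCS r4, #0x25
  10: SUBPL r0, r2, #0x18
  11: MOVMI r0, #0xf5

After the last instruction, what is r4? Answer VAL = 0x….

VAL = 0x25

[0] flags=1010 → (cmp)
[1] flags=1010 CC?F → skip
[2] flags=1010 CS?T → r4=0xbc
[3] flags=1010 EQ?F → skip
[4] flags=0011 → (cmp)
[5] flags=0011 CC?F → skip
[6] flags=0011 HI?T → r1=0xb7
[7] flags=0011 GT?F → skip
[8] flags=0010 → (cmp)
[9] flags=0010 CS?T → r4=0x25
[10] flags=0010 PL?T → r0=0xc5
[11] flags=0010 MI?F → skip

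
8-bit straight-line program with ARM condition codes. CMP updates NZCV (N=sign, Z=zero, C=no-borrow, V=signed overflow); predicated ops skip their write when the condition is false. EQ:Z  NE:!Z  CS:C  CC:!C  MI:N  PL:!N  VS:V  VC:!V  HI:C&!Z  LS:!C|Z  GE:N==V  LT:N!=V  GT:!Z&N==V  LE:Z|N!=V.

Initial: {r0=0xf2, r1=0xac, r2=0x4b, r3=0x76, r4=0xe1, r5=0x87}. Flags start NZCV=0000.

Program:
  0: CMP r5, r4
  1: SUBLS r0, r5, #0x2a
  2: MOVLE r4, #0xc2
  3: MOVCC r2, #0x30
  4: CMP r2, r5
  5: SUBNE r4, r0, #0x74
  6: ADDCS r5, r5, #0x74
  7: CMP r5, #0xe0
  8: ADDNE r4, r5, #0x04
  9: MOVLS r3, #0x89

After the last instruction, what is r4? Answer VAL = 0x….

[0] flags=1000 → (cmp)
[1] flags=1000 LS?T → r0=0x5d
[2] flags=1000 LE?T → r4=0xc2
[3] flags=1000 CC?T → r2=0x30
[4] flags=1001 → (cmp)
[5] flags=1001 NE?T → r4=0xe9
[6] flags=1001 CS?F → skip
[7] flags=1000 → (cmp)
[8] flags=1000 NE?T → r4=0x8b
[9] flags=1000 LS?T → r3=0x89

VAL = 0x8b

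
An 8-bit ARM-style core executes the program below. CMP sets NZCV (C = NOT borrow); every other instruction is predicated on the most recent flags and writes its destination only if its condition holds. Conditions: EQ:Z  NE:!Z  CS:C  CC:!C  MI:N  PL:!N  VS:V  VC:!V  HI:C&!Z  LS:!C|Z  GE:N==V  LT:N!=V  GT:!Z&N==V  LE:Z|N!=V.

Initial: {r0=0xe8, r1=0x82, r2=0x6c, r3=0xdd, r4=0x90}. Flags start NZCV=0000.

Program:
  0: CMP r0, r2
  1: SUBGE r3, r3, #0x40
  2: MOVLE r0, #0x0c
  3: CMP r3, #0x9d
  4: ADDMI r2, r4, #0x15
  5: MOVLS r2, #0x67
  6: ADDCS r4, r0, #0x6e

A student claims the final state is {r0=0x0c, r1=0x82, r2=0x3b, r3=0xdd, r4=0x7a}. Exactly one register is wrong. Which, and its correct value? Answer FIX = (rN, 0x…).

FIX = (r2, 0x6c)

0: ✓ CMP  NZCV=0011
1: · SUBGE
2: ✓ MOVLE  r0←0x0c
3: ✓ CMP  NZCV=0010
4: · ADDMI
5: · MOVLS
6: ✓ ADDCS  r4←0x7a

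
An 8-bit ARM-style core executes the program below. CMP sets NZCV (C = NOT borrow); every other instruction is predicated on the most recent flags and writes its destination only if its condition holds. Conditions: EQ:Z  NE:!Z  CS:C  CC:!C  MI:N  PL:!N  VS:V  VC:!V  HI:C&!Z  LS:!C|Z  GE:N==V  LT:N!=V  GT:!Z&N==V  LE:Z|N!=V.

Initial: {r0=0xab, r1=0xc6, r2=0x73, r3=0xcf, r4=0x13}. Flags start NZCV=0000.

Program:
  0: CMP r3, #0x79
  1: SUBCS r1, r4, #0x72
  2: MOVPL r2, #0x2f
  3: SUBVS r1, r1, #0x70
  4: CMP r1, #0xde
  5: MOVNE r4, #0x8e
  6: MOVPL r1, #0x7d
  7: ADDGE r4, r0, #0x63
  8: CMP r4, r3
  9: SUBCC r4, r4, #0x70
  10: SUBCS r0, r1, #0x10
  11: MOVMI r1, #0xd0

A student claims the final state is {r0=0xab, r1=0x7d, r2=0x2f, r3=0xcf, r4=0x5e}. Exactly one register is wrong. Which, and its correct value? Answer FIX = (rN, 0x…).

[0] flags=0011 → (cmp)
[1] flags=0011 CS?T → r1=0xa1
[2] flags=0011 PL?T → r2=0x2f
[3] flags=0011 VS?T → r1=0x31
[4] flags=0000 → (cmp)
[5] flags=0000 NE?T → r4=0x8e
[6] flags=0000 PL?T → r1=0x7d
[7] flags=0000 GE?T → r4=0x0e
[8] flags=0000 → (cmp)
[9] flags=0000 CC?T → r4=0x9e
[10] flags=0000 CS?F → skip
[11] flags=0000 MI?F → skip

FIX = (r4, 0x9e)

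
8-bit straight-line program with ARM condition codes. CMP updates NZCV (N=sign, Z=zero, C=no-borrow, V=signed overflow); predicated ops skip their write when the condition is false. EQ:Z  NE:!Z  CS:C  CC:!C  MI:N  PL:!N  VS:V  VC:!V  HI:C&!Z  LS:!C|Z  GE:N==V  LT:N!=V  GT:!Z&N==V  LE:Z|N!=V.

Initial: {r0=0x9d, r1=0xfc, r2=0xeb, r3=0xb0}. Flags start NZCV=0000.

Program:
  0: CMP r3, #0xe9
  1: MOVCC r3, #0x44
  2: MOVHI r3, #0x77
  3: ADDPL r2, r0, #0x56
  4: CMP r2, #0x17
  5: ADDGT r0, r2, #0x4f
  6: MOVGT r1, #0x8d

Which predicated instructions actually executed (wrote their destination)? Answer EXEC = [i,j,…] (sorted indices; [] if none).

[0] flags=1000 → (cmp)
[1] flags=1000 CC?T → r3=0x44
[2] flags=1000 HI?F → skip
[3] flags=1000 PL?F → skip
[4] flags=1010 → (cmp)
[5] flags=1010 GT?F → skip
[6] flags=1010 GT?F → skip

EXEC = [1]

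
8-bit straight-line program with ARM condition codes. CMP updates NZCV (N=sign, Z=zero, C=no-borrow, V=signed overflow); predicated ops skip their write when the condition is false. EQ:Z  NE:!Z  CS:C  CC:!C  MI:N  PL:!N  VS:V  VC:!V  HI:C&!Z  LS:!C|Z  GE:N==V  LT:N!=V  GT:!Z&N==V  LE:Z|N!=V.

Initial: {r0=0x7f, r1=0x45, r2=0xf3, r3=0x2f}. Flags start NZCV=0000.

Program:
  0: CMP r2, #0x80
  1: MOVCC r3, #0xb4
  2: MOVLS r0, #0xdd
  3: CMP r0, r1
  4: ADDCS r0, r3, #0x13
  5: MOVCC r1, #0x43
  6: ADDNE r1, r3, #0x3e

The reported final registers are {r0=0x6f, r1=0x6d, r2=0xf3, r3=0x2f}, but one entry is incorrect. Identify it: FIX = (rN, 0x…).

FIX = (r0, 0x42)

[0] flags=0010 → (cmp)
[1] flags=0010 CC?F → skip
[2] flags=0010 LS?F → skip
[3] flags=0010 → (cmp)
[4] flags=0010 CS?T → r0=0x42
[5] flags=0010 CC?F → skip
[6] flags=0010 NE?T → r1=0x6d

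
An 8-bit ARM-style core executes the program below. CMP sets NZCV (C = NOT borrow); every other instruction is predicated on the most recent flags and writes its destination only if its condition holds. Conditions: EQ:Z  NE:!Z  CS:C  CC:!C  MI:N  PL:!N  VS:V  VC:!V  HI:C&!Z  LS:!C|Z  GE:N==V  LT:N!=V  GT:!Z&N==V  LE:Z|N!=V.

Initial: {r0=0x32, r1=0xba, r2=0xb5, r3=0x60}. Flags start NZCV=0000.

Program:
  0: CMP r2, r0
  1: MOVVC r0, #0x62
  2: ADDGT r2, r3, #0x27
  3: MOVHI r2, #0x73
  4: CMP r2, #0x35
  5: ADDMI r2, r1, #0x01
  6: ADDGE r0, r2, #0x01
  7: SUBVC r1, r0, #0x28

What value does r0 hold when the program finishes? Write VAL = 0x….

VAL = 0x74

[0] flags=1010 → (cmp)
[1] flags=1010 VC?T → r0=0x62
[2] flags=1010 GT?F → skip
[3] flags=1010 HI?T → r2=0x73
[4] flags=0010 → (cmp)
[5] flags=0010 MI?F → skip
[6] flags=0010 GE?T → r0=0x74
[7] flags=0010 VC?T → r1=0x4c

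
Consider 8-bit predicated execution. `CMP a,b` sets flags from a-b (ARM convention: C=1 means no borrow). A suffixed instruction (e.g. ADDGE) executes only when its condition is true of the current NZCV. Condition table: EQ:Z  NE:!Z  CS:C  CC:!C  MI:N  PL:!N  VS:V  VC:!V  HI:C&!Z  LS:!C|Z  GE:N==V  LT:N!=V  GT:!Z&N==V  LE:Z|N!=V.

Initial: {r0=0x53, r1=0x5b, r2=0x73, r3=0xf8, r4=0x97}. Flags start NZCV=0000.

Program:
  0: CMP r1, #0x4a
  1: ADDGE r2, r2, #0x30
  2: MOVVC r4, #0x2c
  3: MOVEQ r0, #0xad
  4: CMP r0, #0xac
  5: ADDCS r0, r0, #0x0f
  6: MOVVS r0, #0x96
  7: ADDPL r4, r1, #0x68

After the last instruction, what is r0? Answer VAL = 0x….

VAL = 0x96

[0] flags=0010 → (cmp)
[1] flags=0010 GE?T → r2=0xa3
[2] flags=0010 VC?T → r4=0x2c
[3] flags=0010 EQ?F → skip
[4] flags=1001 → (cmp)
[5] flags=1001 CS?F → skip
[6] flags=1001 VS?T → r0=0x96
[7] flags=1001 PL?F → skip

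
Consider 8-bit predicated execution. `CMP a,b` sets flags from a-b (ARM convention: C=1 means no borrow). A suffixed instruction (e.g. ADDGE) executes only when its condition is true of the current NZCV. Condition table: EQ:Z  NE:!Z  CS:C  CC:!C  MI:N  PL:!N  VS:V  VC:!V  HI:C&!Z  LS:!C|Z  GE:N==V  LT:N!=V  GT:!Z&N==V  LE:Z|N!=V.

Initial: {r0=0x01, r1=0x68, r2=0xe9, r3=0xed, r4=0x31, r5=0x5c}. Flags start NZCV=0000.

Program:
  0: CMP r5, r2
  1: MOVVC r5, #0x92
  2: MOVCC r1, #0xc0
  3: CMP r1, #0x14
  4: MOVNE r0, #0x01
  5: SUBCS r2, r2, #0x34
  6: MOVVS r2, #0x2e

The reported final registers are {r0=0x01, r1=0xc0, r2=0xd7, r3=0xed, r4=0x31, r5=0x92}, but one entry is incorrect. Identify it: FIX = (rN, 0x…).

FIX = (r2, 0xb5)

0: ✓ CMP  NZCV=0000
1: ✓ MOVVC  r5←0x92
2: ✓ MOVCC  r1←0xc0
3: ✓ CMP  NZCV=1010
4: ✓ MOVNE  r0←0x01
5: ✓ SUBCS  r2←0xb5
6: · MOVVS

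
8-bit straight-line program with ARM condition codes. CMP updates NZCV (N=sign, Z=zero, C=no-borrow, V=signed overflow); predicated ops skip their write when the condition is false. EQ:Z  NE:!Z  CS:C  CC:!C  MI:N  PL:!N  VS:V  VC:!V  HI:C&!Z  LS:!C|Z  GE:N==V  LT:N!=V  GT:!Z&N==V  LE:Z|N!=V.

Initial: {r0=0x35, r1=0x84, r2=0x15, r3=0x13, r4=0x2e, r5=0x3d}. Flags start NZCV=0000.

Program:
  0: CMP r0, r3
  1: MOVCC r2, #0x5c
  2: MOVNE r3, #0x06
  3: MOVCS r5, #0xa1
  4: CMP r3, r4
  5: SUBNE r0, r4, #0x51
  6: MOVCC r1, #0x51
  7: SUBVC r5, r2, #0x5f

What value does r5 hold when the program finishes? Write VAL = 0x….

VAL = 0xb6

[0] flags=0010 → (cmp)
[1] flags=0010 CC?F → skip
[2] flags=0010 NE?T → r3=0x06
[3] flags=0010 CS?T → r5=0xa1
[4] flags=1000 → (cmp)
[5] flags=1000 NE?T → r0=0xdd
[6] flags=1000 CC?T → r1=0x51
[7] flags=1000 VC?T → r5=0xb6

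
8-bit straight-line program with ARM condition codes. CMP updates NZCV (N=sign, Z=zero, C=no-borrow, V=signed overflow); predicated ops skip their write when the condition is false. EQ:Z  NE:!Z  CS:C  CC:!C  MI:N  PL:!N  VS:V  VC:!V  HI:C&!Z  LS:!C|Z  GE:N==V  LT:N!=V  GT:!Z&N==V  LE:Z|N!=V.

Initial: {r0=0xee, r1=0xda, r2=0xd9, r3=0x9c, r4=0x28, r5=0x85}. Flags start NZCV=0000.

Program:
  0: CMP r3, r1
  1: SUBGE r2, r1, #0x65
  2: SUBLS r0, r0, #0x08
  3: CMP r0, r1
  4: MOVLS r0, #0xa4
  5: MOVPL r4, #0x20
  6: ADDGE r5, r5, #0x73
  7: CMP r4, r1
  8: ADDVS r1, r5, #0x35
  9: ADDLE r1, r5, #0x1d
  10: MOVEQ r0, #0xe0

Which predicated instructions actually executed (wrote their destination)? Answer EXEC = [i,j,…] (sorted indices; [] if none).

EXEC = [2,5,6]

0: ✓ CMP  NZCV=1000
1: · SUBGE
2: ✓ SUBLS  r0←0xe6
3: ✓ CMP  NZCV=0010
4: · MOVLS
5: ✓ MOVPL  r4←0x20
6: ✓ ADDGE  r5←0xf8
7: ✓ CMP  NZCV=0000
8: · ADDVS
9: · ADDLE
10: · MOVEQ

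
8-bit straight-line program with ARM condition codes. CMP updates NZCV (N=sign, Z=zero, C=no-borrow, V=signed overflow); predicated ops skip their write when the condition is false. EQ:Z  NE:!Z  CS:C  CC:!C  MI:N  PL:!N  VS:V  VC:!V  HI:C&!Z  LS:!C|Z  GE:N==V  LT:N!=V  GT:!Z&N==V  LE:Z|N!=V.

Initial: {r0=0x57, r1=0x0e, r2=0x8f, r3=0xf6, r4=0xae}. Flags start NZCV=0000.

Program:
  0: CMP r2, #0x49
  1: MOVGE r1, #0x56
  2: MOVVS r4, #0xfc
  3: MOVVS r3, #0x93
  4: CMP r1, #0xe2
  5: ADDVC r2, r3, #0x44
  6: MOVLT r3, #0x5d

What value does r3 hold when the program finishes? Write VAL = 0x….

0: ✓ CMP  NZCV=0011
1: · MOVGE
2: ✓ MOVVS  r4←0xfc
3: ✓ MOVVS  r3←0x93
4: ✓ CMP  NZCV=0000
5: ✓ ADDVC  r2←0xd7
6: · MOVLT

VAL = 0x93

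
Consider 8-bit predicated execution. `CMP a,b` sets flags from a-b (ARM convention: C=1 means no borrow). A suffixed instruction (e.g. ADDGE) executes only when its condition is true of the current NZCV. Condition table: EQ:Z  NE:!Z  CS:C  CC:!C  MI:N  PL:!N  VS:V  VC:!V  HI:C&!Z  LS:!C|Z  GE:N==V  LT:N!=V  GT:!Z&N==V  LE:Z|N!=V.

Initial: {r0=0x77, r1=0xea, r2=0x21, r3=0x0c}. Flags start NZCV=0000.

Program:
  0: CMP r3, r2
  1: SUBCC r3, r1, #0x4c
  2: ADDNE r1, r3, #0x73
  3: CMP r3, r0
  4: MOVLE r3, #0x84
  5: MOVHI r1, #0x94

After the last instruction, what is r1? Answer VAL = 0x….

VAL = 0x94

0: ✓ CMP  NZCV=1000
1: ✓ SUBCC  r3←0x9e
2: ✓ ADDNE  r1←0x11
3: ✓ CMP  NZCV=0011
4: ✓ MOVLE  r3←0x84
5: ✓ MOVHI  r1←0x94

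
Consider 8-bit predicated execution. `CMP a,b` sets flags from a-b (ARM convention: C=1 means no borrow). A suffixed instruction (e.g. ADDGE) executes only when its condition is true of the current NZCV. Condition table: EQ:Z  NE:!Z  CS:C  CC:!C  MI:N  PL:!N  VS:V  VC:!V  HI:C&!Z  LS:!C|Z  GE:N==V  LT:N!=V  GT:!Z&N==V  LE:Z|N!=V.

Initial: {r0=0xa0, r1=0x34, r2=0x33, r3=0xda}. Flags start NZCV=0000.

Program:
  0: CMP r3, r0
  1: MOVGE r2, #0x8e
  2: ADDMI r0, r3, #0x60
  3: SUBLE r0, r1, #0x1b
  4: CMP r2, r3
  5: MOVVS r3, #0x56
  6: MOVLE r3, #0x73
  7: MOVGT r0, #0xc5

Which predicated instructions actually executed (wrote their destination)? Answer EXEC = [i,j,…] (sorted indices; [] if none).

0: ✓ CMP  NZCV=0010
1: ✓ MOVGE  r2←0x8e
2: · ADDMI
3: · SUBLE
4: ✓ CMP  NZCV=1000
5: · MOVVS
6: ✓ MOVLE  r3←0x73
7: · MOVGT

EXEC = [1,6]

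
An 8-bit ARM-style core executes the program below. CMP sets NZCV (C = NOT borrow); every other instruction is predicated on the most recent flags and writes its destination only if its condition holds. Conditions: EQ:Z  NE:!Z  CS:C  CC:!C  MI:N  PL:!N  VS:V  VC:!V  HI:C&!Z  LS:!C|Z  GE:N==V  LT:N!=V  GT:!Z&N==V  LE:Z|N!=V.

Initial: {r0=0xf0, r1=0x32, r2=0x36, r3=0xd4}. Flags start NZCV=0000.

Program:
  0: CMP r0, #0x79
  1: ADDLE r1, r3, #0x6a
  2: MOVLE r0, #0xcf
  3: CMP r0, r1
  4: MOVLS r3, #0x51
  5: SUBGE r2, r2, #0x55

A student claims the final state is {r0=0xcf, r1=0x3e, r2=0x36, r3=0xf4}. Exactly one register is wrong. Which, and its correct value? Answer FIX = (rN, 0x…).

0: ✓ CMP  NZCV=0011
1: ✓ ADDLE  r1←0x3e
2: ✓ MOVLE  r0←0xcf
3: ✓ CMP  NZCV=1010
4: · MOVLS
5: · SUBGE

FIX = (r3, 0xd4)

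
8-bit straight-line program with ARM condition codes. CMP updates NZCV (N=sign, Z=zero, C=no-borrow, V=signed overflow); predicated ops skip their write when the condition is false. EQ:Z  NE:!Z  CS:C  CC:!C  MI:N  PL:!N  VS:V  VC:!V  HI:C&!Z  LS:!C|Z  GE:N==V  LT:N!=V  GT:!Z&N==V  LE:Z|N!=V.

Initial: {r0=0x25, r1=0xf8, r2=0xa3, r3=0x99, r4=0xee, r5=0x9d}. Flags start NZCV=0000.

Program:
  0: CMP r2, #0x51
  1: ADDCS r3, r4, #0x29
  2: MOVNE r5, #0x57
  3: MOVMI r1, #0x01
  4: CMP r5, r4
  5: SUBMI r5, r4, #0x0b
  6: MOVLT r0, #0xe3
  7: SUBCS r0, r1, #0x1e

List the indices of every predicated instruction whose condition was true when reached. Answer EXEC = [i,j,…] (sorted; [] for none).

[0] flags=0011 → (cmp)
[1] flags=0011 CS?T → r3=0x17
[2] flags=0011 NE?T → r5=0x57
[3] flags=0011 MI?F → skip
[4] flags=0000 → (cmp)
[5] flags=0000 MI?F → skip
[6] flags=0000 LT?F → skip
[7] flags=0000 CS?F → skip

EXEC = [1,2]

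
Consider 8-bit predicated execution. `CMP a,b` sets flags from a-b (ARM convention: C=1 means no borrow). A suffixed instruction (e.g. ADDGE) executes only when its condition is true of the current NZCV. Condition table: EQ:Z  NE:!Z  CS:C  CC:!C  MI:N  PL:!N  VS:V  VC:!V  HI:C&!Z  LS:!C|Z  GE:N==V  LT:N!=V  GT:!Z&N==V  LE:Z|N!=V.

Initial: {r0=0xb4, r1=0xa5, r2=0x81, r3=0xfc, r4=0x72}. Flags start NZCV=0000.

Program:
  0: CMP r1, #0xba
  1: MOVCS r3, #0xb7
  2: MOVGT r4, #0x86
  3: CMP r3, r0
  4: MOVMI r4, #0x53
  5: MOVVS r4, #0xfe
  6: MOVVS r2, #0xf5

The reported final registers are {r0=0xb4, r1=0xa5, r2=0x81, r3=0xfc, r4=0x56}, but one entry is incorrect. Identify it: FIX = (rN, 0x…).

0: ✓ CMP  NZCV=1000
1: · MOVCS
2: · MOVGT
3: ✓ CMP  NZCV=0010
4: · MOVMI
5: · MOVVS
6: · MOVVS

FIX = (r4, 0x72)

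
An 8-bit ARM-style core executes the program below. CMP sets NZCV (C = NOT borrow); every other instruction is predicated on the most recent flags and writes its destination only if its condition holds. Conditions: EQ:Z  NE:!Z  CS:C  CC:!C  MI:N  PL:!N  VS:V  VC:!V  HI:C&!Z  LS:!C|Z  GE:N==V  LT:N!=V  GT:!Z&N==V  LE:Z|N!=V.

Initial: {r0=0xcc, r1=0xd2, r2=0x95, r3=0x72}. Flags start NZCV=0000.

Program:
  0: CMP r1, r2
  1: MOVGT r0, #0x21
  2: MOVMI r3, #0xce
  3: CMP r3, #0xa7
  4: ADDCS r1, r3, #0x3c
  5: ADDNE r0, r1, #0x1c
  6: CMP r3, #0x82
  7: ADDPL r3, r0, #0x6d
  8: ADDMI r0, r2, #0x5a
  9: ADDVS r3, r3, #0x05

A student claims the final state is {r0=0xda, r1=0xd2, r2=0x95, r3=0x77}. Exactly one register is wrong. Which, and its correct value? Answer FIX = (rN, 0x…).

FIX = (r0, 0xef)

[0] flags=0010 → (cmp)
[1] flags=0010 GT?T → r0=0x21
[2] flags=0010 MI?F → skip
[3] flags=1001 → (cmp)
[4] flags=1001 CS?F → skip
[5] flags=1001 NE?T → r0=0xee
[6] flags=1001 → (cmp)
[7] flags=1001 PL?F → skip
[8] flags=1001 MI?T → r0=0xef
[9] flags=1001 VS?T → r3=0x77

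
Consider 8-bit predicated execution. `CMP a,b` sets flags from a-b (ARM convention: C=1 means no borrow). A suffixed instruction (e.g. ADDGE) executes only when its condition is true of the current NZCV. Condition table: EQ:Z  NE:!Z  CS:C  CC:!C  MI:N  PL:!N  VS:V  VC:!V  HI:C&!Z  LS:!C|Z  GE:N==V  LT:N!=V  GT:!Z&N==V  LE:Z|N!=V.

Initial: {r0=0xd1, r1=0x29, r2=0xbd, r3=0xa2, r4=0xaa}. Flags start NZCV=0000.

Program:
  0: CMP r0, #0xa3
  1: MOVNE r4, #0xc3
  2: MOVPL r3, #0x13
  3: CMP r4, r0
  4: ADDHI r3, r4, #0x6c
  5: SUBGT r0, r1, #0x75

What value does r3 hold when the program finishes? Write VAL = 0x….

VAL = 0x13

0: ✓ CMP  NZCV=0010
1: ✓ MOVNE  r4←0xc3
2: ✓ MOVPL  r3←0x13
3: ✓ CMP  NZCV=1000
4: · ADDHI
5: · SUBGT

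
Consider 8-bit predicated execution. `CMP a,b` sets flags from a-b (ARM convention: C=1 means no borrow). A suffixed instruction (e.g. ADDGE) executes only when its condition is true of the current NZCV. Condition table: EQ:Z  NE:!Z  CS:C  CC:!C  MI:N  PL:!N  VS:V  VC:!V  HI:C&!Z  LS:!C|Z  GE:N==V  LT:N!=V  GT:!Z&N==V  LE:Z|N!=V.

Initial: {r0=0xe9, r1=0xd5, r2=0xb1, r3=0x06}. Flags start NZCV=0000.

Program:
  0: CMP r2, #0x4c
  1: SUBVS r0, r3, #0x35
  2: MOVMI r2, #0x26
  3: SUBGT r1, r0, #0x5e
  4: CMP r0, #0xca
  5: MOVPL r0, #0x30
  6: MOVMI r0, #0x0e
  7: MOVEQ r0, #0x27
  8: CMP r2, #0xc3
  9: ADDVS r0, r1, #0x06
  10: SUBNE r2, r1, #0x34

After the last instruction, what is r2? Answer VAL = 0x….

VAL = 0xa1

0: ✓ CMP  NZCV=0011
1: ✓ SUBVS  r0←0xd1
2: · MOVMI
3: · SUBGT
4: ✓ CMP  NZCV=0010
5: ✓ MOVPL  r0←0x30
6: · MOVMI
7: · MOVEQ
8: ✓ CMP  NZCV=1000
9: · ADDVS
10: ✓ SUBNE  r2←0xa1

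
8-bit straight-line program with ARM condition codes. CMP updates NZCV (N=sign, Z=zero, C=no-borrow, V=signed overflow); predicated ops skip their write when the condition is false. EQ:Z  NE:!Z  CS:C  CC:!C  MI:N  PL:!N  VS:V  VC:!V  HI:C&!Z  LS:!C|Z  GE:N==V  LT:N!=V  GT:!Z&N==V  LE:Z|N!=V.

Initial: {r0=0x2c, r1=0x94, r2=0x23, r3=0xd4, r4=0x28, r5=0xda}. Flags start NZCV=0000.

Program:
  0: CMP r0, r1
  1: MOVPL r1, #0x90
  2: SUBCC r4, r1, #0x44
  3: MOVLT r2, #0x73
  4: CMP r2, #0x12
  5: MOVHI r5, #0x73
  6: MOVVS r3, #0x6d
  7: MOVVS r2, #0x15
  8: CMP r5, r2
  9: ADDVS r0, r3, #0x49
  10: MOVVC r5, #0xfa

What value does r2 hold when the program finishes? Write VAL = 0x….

0: ✓ CMP  NZCV=1001
1: · MOVPL
2: ✓ SUBCC  r4←0x50
3: · MOVLT
4: ✓ CMP  NZCV=0010
5: ✓ MOVHI  r5←0x73
6: · MOVVS
7: · MOVVS
8: ✓ CMP  NZCV=0010
9: · ADDVS
10: ✓ MOVVC  r5←0xfa

VAL = 0x23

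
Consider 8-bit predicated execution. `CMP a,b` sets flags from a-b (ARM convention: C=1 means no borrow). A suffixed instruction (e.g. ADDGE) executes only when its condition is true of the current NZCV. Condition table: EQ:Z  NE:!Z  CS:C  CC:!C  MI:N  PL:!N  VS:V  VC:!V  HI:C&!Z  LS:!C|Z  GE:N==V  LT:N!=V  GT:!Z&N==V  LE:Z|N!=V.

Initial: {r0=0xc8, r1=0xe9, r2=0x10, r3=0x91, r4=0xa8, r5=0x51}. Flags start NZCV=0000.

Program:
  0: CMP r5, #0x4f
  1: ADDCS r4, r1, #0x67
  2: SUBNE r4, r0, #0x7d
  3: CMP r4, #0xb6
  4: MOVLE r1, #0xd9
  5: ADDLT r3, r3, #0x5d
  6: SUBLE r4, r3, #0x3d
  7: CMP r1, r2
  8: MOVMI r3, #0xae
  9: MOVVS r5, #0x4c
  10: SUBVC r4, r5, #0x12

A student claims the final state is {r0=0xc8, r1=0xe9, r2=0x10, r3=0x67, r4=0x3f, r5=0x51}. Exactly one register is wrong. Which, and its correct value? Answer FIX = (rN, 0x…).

FIX = (r3, 0xae)

[0] flags=0010 → (cmp)
[1] flags=0010 CS?T → r4=0x50
[2] flags=0010 NE?T → r4=0x4b
[3] flags=1001 → (cmp)
[4] flags=1001 LE?F → skip
[5] flags=1001 LT?F → skip
[6] flags=1001 LE?F → skip
[7] flags=1010 → (cmp)
[8] flags=1010 MI?T → r3=0xae
[9] flags=1010 VS?F → skip
[10] flags=1010 VC?T → r4=0x3f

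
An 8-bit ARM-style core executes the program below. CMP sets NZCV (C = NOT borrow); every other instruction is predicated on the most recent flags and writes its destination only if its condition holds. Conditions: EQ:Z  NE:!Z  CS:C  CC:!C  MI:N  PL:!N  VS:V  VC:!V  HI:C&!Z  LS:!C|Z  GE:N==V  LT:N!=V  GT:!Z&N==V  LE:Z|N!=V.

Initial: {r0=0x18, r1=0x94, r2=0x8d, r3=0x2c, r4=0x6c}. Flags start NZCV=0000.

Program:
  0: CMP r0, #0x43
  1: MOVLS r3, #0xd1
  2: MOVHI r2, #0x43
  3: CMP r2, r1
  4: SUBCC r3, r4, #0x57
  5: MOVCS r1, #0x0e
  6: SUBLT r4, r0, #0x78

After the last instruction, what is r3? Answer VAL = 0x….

0: ✓ CMP  NZCV=1000
1: ✓ MOVLS  r3←0xd1
2: · MOVHI
3: ✓ CMP  NZCV=1000
4: ✓ SUBCC  r3←0x15
5: · MOVCS
6: ✓ SUBLT  r4←0xa0

VAL = 0x15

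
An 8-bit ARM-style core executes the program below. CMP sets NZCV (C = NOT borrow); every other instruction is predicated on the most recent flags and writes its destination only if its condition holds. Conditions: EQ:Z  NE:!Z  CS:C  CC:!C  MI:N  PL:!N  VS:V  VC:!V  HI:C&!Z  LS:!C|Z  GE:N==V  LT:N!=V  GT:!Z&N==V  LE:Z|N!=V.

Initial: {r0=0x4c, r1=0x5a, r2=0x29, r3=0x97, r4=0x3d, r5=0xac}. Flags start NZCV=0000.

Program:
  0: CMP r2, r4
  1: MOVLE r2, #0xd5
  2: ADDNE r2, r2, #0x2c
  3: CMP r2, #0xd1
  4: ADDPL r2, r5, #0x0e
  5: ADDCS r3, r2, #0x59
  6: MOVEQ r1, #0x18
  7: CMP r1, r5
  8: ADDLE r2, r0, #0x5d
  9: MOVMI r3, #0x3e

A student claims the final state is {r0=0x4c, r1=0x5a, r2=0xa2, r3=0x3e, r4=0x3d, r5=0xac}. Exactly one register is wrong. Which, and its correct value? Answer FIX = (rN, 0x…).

[0] flags=1000 → (cmp)
[1] flags=1000 LE?T → r2=0xd5
[2] flags=1000 NE?T → r2=0x01
[3] flags=0000 → (cmp)
[4] flags=0000 PL?T → r2=0xba
[5] flags=0000 CS?F → skip
[6] flags=0000 EQ?F → skip
[7] flags=1001 → (cmp)
[8] flags=1001 LE?F → skip
[9] flags=1001 MI?T → r3=0x3e

FIX = (r2, 0xba)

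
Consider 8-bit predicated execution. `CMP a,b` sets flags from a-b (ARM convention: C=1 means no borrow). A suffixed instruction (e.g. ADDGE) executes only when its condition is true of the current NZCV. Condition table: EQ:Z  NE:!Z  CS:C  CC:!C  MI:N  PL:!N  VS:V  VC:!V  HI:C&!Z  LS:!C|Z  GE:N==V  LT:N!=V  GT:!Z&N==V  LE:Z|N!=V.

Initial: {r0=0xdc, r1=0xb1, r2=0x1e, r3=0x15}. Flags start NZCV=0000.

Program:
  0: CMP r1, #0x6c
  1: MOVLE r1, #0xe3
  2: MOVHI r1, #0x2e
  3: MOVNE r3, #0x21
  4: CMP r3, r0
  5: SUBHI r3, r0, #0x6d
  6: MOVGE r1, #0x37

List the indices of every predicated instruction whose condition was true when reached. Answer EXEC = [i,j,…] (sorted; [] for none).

0: ✓ CMP  NZCV=0011
1: ✓ MOVLE  r1←0xe3
2: ✓ MOVHI  r1←0x2e
3: ✓ MOVNE  r3←0x21
4: ✓ CMP  NZCV=0000
5: · SUBHI
6: ✓ MOVGE  r1←0x37

EXEC = [1,2,3,6]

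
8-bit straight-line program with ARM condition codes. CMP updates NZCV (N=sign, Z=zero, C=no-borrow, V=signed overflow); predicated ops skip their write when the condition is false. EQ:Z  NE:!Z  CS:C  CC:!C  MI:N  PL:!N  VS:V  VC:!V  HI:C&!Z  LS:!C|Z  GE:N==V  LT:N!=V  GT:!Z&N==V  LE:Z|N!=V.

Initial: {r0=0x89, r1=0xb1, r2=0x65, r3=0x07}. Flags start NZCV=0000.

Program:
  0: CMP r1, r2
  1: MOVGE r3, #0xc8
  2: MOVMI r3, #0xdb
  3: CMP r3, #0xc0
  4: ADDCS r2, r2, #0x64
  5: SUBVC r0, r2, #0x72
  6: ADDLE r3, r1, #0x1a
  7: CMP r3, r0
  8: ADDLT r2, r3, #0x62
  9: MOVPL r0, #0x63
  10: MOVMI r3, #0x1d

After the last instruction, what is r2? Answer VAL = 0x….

0: ✓ CMP  NZCV=0011
1: · MOVGE
2: · MOVMI
3: ✓ CMP  NZCV=0000
4: · ADDCS
5: ✓ SUBVC  r0←0xf3
6: · ADDLE
7: ✓ CMP  NZCV=0000
8: · ADDLT
9: ✓ MOVPL  r0←0x63
10: · MOVMI

VAL = 0x65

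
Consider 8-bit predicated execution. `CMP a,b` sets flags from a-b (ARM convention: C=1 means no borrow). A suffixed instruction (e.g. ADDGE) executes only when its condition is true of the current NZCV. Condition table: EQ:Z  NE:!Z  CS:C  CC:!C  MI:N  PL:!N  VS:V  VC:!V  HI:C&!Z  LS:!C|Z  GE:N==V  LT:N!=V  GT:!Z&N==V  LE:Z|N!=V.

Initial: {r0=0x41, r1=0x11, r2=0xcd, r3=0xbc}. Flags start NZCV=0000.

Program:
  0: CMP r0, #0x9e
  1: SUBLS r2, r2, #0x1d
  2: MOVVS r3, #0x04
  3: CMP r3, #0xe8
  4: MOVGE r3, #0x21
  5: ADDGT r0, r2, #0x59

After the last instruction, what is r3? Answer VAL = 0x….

0: ✓ CMP  NZCV=1001
1: ✓ SUBLS  r2←0xb0
2: ✓ MOVVS  r3←0x04
3: ✓ CMP  NZCV=0000
4: ✓ MOVGE  r3←0x21
5: ✓ ADDGT  r0←0x09

VAL = 0x21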